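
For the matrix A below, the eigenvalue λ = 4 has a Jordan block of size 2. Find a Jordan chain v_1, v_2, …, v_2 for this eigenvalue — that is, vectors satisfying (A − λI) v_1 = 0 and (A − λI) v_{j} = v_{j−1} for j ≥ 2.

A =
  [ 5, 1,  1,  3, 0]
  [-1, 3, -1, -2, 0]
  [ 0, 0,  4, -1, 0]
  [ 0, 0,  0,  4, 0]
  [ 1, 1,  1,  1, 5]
A Jordan chain for λ = 4 of length 2:
v_1 = (-2, 1, 1, 0, 0)ᵀ
v_2 = (1, 0, 0, -1, 0)ᵀ

Let N = A − (4)·I. We want v_2 with N^2 v_2 = 0 but N^1 v_2 ≠ 0; then v_{j-1} := N · v_j for j = 2, …, 2.

Pick v_2 = (1, 0, 0, -1, 0)ᵀ.
Then v_1 = N · v_2 = (-2, 1, 1, 0, 0)ᵀ.

Sanity check: (A − (4)·I) v_1 = (0, 0, 0, 0, 0)ᵀ = 0. ✓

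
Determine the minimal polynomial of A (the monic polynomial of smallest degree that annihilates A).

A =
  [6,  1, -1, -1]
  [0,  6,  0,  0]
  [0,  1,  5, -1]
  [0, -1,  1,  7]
x^2 - 12*x + 36

The characteristic polynomial is χ_A(x) = (x - 6)^4, so the eigenvalues are known. The minimal polynomial is
  m_A(x) = Π_λ (x − λ)^{k_λ}
where k_λ is the size of the *largest* Jordan block for λ (equivalently, the smallest k with (A − λI)^k v = 0 for every generalised eigenvector v of λ).

  λ = 6: largest Jordan block has size 2, contributing (x − 6)^2

So m_A(x) = (x - 6)^2 = x^2 - 12*x + 36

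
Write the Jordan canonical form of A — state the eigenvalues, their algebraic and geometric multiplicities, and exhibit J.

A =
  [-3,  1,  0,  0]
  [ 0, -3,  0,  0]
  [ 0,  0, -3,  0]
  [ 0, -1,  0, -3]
J_2(-3) ⊕ J_1(-3) ⊕ J_1(-3)

The characteristic polynomial is
  det(x·I − A) = x^4 + 12*x^3 + 54*x^2 + 108*x + 81 = (x + 3)^4

Eigenvalues and multiplicities (the geometric multiplicity of λ is n − rank(A − λI), which equals the number of Jordan blocks for λ):
  λ = -3: algebraic multiplicity = 4, geometric multiplicity = 3

Determining the block sizes for each eigenvalue:
  λ = -3: 3 blocks summing to 4 forces exactly one block of size 2 and the rest size 1 → block sizes [2, 1, 1]

Assembling the blocks gives a Jordan form
J =
  [-3,  1,  0,  0]
  [ 0, -3,  0,  0]
  [ 0,  0, -3,  0]
  [ 0,  0,  0, -3]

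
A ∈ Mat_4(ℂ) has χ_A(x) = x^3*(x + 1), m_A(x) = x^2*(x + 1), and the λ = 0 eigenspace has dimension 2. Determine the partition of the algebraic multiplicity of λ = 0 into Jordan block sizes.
Block sizes for λ = 0: [2, 1]

Step 1 — from the characteristic polynomial, algebraic multiplicity of λ = 0 is 3. From dim ker(A − (0)·I) = 2, there are exactly 2 Jordan blocks for λ = 0.
Step 2 — from the minimal polynomial, the factor (x − 0)^2 tells us the largest block for λ = 0 has size 2.
Step 3 — with total size 3, 2 blocks, and largest block 2, the block sizes (in nonincreasing order) are [2, 1].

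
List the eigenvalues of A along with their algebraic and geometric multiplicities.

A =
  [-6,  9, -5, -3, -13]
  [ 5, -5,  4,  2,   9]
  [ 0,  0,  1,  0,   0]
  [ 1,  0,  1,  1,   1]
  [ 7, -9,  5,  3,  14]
λ = 1: alg = 5, geom = 2

Step 1 — factor the characteristic polynomial to read off the algebraic multiplicities:
  χ_A(x) = (x - 1)^5

Step 2 — compute geometric multiplicities via the rank-nullity identity g(λ) = n − rank(A − λI):
  rank(A − (1)·I) = 3, so dim ker(A − (1)·I) = n − 3 = 2

Summary:
  λ = 1: algebraic multiplicity = 5, geometric multiplicity = 2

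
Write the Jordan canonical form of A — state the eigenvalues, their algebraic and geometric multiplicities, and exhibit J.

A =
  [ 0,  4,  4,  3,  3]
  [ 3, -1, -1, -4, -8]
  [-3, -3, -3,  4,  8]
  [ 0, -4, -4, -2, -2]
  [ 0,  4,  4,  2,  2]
J_1(-4) ⊕ J_3(0) ⊕ J_1(0)

The characteristic polynomial is
  det(x·I − A) = x^5 + 4*x^4 = x^4*(x + 4)

Eigenvalues and multiplicities (the geometric multiplicity of λ is n − rank(A − λI), which equals the number of Jordan blocks for λ):
  λ = -4: algebraic multiplicity = 1, geometric multiplicity = 1
  λ = 0: algebraic multiplicity = 4, geometric multiplicity = 2

Determining the block sizes for each eigenvalue:
  λ = -4: one block (gm = 1), so the single block has size am = 1 → block sizes [1]
  λ = 0: with am = 4 and gm = 2, the partition is not yet determined (e.g. several partitions of 4 into 2 parts exist). Let N = A − (0)·I. Computing rank(N^1) = 3, rank(N^2) = 2, rank(N^3) = 1; the number of blocks of size ≥ j is rank(N^{j−1}) − rank(N^j), giving [2, 1, 1]. So we have 1 block(s) of size 3, 1 block(s) of size 1 → block sizes [3, 1]

Assembling the blocks gives a Jordan form
J =
  [-4, 0, 0, 0, 0]
  [ 0, 0, 1, 0, 0]
  [ 0, 0, 0, 1, 0]
  [ 0, 0, 0, 0, 0]
  [ 0, 0, 0, 0, 0]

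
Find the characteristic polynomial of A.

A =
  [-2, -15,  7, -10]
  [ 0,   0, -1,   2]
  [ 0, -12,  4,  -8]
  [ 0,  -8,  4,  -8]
x^4 + 6*x^3 + 12*x^2 + 8*x

Expanding det(x·I − A) (e.g. by cofactor expansion or by noting that A is similar to its Jordan form J, which has the same characteristic polynomial as A) gives
  χ_A(x) = x^4 + 6*x^3 + 12*x^2 + 8*x
which factors as x*(x + 2)^3. The eigenvalues (with algebraic multiplicities) are λ = -2 with multiplicity 3, λ = 0 with multiplicity 1.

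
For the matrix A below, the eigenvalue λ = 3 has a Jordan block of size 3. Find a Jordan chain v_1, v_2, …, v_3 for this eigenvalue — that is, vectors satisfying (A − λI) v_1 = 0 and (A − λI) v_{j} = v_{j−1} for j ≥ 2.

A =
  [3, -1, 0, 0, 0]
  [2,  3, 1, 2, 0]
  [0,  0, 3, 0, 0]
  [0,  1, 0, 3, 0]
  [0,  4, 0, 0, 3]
A Jordan chain for λ = 3 of length 3:
v_1 = (-2, 0, 0, 2, 8)ᵀ
v_2 = (0, 2, 0, 0, 0)ᵀ
v_3 = (1, 0, 0, 0, 0)ᵀ

Let N = A − (3)·I. We want v_3 with N^3 v_3 = 0 but N^2 v_3 ≠ 0; then v_{j-1} := N · v_j for j = 3, …, 2.

Pick v_3 = (1, 0, 0, 0, 0)ᵀ.
Then v_2 = N · v_3 = (0, 2, 0, 0, 0)ᵀ.
Then v_1 = N · v_2 = (-2, 0, 0, 2, 8)ᵀ.

Sanity check: (A − (3)·I) v_1 = (0, 0, 0, 0, 0)ᵀ = 0. ✓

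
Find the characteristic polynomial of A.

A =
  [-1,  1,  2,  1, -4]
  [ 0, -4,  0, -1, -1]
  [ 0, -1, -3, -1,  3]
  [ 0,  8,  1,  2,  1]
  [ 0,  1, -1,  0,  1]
x^5 + 5*x^4 + 10*x^3 + 10*x^2 + 5*x + 1

Expanding det(x·I − A) (e.g. by cofactor expansion or by noting that A is similar to its Jordan form J, which has the same characteristic polynomial as A) gives
  χ_A(x) = x^5 + 5*x^4 + 10*x^3 + 10*x^2 + 5*x + 1
which factors as (x + 1)^5. The eigenvalues (with algebraic multiplicities) are λ = -1 with multiplicity 5.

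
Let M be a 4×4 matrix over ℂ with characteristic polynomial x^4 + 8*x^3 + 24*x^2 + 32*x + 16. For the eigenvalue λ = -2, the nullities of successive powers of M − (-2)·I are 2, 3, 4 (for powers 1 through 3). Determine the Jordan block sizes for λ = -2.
Block sizes for λ = -2: [3, 1]

From the dimensions of kernels of powers, the number of Jordan blocks of size at least j is d_j − d_{j−1} where d_j = dim ker(N^j) (with d_0 = 0). Computing the differences gives [2, 1, 1].
The number of blocks of size exactly k is (#blocks of size ≥ k) − (#blocks of size ≥ k + 1), so the partition is: 1 block(s) of size 1, 1 block(s) of size 3.
In nonincreasing order the block sizes are [3, 1].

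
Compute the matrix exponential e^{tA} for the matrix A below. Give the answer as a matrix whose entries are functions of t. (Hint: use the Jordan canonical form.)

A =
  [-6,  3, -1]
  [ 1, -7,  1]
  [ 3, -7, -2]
e^{tA} =
  [t^2*exp(-5*t)/2 - t*exp(-5*t) + exp(-5*t), -t^2*exp(-5*t) + 3*t*exp(-5*t), t^2*exp(-5*t)/2 - t*exp(-5*t)]
  [t*exp(-5*t), -2*t*exp(-5*t) + exp(-5*t), t*exp(-5*t)]
  [-t^2*exp(-5*t)/2 + 3*t*exp(-5*t), t^2*exp(-5*t) - 7*t*exp(-5*t), -t^2*exp(-5*t)/2 + 3*t*exp(-5*t) + exp(-5*t)]

Strategy: write A = P · J · P⁻¹ where J is a Jordan canonical form, so e^{tA} = P · e^{tJ} · P⁻¹, and e^{tJ} can be computed block-by-block.

A has Jordan form
J =
  [-5,  1,  0]
  [ 0, -5,  1]
  [ 0,  0, -5]
(up to reordering of blocks).

Per-block formulas:
  For a 3×3 Jordan block J_3(-5): exp(t · J_3(-5)) = e^(-5t)·(I + t·N + (t^2/2)·N^2), where N is the 3×3 nilpotent shift.

After assembling e^{tJ} and conjugating by P, we get:

e^{tA} =
  [t^2*exp(-5*t)/2 - t*exp(-5*t) + exp(-5*t), -t^2*exp(-5*t) + 3*t*exp(-5*t), t^2*exp(-5*t)/2 - t*exp(-5*t)]
  [t*exp(-5*t), -2*t*exp(-5*t) + exp(-5*t), t*exp(-5*t)]
  [-t^2*exp(-5*t)/2 + 3*t*exp(-5*t), t^2*exp(-5*t) - 7*t*exp(-5*t), -t^2*exp(-5*t)/2 + 3*t*exp(-5*t) + exp(-5*t)]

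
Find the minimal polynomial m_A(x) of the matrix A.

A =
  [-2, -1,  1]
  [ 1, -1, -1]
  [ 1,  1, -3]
x^3 + 6*x^2 + 12*x + 8

The characteristic polynomial is χ_A(x) = (x + 2)^3, so the eigenvalues are known. The minimal polynomial is
  m_A(x) = Π_λ (x − λ)^{k_λ}
where k_λ is the size of the *largest* Jordan block for λ (equivalently, the smallest k with (A − λI)^k v = 0 for every generalised eigenvector v of λ).

  λ = -2: largest Jordan block has size 3, contributing (x + 2)^3

So m_A(x) = (x + 2)^3 = x^3 + 6*x^2 + 12*x + 8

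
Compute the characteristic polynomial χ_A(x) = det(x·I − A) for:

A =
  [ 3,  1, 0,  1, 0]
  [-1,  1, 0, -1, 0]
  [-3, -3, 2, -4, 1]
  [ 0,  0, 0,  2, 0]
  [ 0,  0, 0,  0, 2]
x^5 - 10*x^4 + 40*x^3 - 80*x^2 + 80*x - 32

Expanding det(x·I − A) (e.g. by cofactor expansion or by noting that A is similar to its Jordan form J, which has the same characteristic polynomial as A) gives
  χ_A(x) = x^5 - 10*x^4 + 40*x^3 - 80*x^2 + 80*x - 32
which factors as (x - 2)^5. The eigenvalues (with algebraic multiplicities) are λ = 2 with multiplicity 5.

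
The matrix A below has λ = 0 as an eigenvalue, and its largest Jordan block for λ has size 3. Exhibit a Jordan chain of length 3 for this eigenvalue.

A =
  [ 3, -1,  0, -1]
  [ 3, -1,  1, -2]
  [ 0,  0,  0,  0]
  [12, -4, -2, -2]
A Jordan chain for λ = 0 of length 3:
v_1 = (-6, -18, 0, 0)ᵀ
v_2 = (3, 3, 0, 12)ᵀ
v_3 = (1, 0, 0, 0)ᵀ

Let N = A − (0)·I. We want v_3 with N^3 v_3 = 0 but N^2 v_3 ≠ 0; then v_{j-1} := N · v_j for j = 3, …, 2.

Pick v_3 = (1, 0, 0, 0)ᵀ.
Then v_2 = N · v_3 = (3, 3, 0, 12)ᵀ.
Then v_1 = N · v_2 = (-6, -18, 0, 0)ᵀ.

Sanity check: (A − (0)·I) v_1 = (0, 0, 0, 0)ᵀ = 0. ✓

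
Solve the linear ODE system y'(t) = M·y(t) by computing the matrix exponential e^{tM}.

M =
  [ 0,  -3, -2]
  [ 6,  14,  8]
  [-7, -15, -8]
e^{tM} =
  [-2*t*exp(2*t) + exp(2*t), -3*t*exp(2*t), -2*t*exp(2*t)]
  [2*t^2*exp(2*t) + 6*t*exp(2*t), 3*t^2*exp(2*t) + 12*t*exp(2*t) + exp(2*t), 2*t^2*exp(2*t) + 8*t*exp(2*t)]
  [-3*t^2*exp(2*t) - 7*t*exp(2*t), -9*t^2*exp(2*t)/2 - 15*t*exp(2*t), -3*t^2*exp(2*t) - 10*t*exp(2*t) + exp(2*t)]

Strategy: write M = P · J · P⁻¹ where J is a Jordan canonical form, so e^{tM} = P · e^{tJ} · P⁻¹, and e^{tJ} can be computed block-by-block.

M has Jordan form
J =
  [2, 1, 0]
  [0, 2, 1]
  [0, 0, 2]
(up to reordering of blocks).

Per-block formulas:
  For a 3×3 Jordan block J_3(2): exp(t · J_3(2)) = e^(2t)·(I + t·N + (t^2/2)·N^2), where N is the 3×3 nilpotent shift.

After assembling e^{tJ} and conjugating by P, we get:

e^{tM} =
  [-2*t*exp(2*t) + exp(2*t), -3*t*exp(2*t), -2*t*exp(2*t)]
  [2*t^2*exp(2*t) + 6*t*exp(2*t), 3*t^2*exp(2*t) + 12*t*exp(2*t) + exp(2*t), 2*t^2*exp(2*t) + 8*t*exp(2*t)]
  [-3*t^2*exp(2*t) - 7*t*exp(2*t), -9*t^2*exp(2*t)/2 - 15*t*exp(2*t), -3*t^2*exp(2*t) - 10*t*exp(2*t) + exp(2*t)]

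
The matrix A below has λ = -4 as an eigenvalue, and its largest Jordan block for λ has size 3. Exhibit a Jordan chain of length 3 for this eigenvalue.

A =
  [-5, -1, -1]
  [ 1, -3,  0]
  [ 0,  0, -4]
A Jordan chain for λ = -4 of length 3:
v_1 = (1, -1, 0)ᵀ
v_2 = (-1, 0, 0)ᵀ
v_3 = (0, 0, 1)ᵀ

Let N = A − (-4)·I. We want v_3 with N^3 v_3 = 0 but N^2 v_3 ≠ 0; then v_{j-1} := N · v_j for j = 3, …, 2.

Pick v_3 = (0, 0, 1)ᵀ.
Then v_2 = N · v_3 = (-1, 0, 0)ᵀ.
Then v_1 = N · v_2 = (1, -1, 0)ᵀ.

Sanity check: (A − (-4)·I) v_1 = (0, 0, 0)ᵀ = 0. ✓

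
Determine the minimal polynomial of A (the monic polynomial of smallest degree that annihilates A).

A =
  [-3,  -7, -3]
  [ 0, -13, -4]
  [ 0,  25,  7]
x^3 + 9*x^2 + 27*x + 27

The characteristic polynomial is χ_A(x) = (x + 3)^3, so the eigenvalues are known. The minimal polynomial is
  m_A(x) = Π_λ (x − λ)^{k_λ}
where k_λ is the size of the *largest* Jordan block for λ (equivalently, the smallest k with (A − λI)^k v = 0 for every generalised eigenvector v of λ).

  λ = -3: largest Jordan block has size 3, contributing (x + 3)^3

So m_A(x) = (x + 3)^3 = x^3 + 9*x^2 + 27*x + 27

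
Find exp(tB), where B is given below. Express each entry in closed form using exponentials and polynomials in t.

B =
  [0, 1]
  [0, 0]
e^{tB} =
  [1, t]
  [0, 1]

Strategy: write B = P · J · P⁻¹ where J is a Jordan canonical form, so e^{tB} = P · e^{tJ} · P⁻¹, and e^{tJ} can be computed block-by-block.

B has Jordan form
J =
  [0, 1]
  [0, 0]
(up to reordering of blocks).

Per-block formulas:
  For a 2×2 Jordan block J_2(0): exp(t · J_2(0)) = e^(0t)·(I + t·N), where N is the 2×2 nilpotent shift.

After assembling e^{tJ} and conjugating by P, we get:

e^{tB} =
  [1, t]
  [0, 1]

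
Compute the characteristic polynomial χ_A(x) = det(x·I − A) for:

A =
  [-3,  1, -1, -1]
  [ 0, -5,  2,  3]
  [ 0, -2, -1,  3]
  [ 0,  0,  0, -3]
x^4 + 12*x^3 + 54*x^2 + 108*x + 81

Expanding det(x·I − A) (e.g. by cofactor expansion or by noting that A is similar to its Jordan form J, which has the same characteristic polynomial as A) gives
  χ_A(x) = x^4 + 12*x^3 + 54*x^2 + 108*x + 81
which factors as (x + 3)^4. The eigenvalues (with algebraic multiplicities) are λ = -3 with multiplicity 4.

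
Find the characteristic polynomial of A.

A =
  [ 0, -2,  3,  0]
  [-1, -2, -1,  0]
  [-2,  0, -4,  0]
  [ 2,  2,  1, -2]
x^4 + 8*x^3 + 24*x^2 + 32*x + 16

Expanding det(x·I − A) (e.g. by cofactor expansion or by noting that A is similar to its Jordan form J, which has the same characteristic polynomial as A) gives
  χ_A(x) = x^4 + 8*x^3 + 24*x^2 + 32*x + 16
which factors as (x + 2)^4. The eigenvalues (with algebraic multiplicities) are λ = -2 with multiplicity 4.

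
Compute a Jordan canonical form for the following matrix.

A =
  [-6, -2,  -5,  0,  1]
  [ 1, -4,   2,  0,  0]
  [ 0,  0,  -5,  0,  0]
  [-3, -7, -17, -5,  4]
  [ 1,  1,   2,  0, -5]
J_3(-5) ⊕ J_2(-5)

The characteristic polynomial is
  det(x·I − A) = x^5 + 25*x^4 + 250*x^3 + 1250*x^2 + 3125*x + 3125 = (x + 5)^5

Eigenvalues and multiplicities (the geometric multiplicity of λ is n − rank(A − λI), which equals the number of Jordan blocks for λ):
  λ = -5: algebraic multiplicity = 5, geometric multiplicity = 2

Determining the block sizes for each eigenvalue:
  λ = -5: with am = 5 and gm = 2, the partition is not yet determined (e.g. several partitions of 5 into 2 parts exist). Let N = A − (-5)·I. Computing rank(N^1) = 3, rank(N^2) = 1, rank(N^3) = 0; the number of blocks of size ≥ j is rank(N^{j−1}) − rank(N^j), giving [2, 2, 1]. So we have 1 block(s) of size 3, 1 block(s) of size 2 → block sizes [3, 2]

Assembling the blocks gives a Jordan form
J =
  [-5,  1,  0,  0,  0]
  [ 0, -5,  1,  0,  0]
  [ 0,  0, -5,  0,  0]
  [ 0,  0,  0, -5,  1]
  [ 0,  0,  0,  0, -5]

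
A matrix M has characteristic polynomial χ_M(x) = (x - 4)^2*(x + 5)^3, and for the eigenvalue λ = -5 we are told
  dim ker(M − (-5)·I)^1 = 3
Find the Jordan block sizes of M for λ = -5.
Block sizes for λ = -5: [1, 1, 1]

From the dimensions of kernels of powers, the number of Jordan blocks of size at least j is d_j − d_{j−1} where d_j = dim ker(N^j) (with d_0 = 0). Computing the differences gives [3].
The number of blocks of size exactly k is (#blocks of size ≥ k) − (#blocks of size ≥ k + 1), so the partition is: 3 block(s) of size 1.
In nonincreasing order the block sizes are [1, 1, 1].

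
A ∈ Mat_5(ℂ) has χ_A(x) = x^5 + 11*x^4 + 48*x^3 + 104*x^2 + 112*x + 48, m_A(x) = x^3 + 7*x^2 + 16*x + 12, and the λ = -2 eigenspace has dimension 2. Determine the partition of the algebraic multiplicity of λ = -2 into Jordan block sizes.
Block sizes for λ = -2: [2, 2]

Step 1 — from the characteristic polynomial, algebraic multiplicity of λ = -2 is 4. From dim ker(A − (-2)·I) = 2, there are exactly 2 Jordan blocks for λ = -2.
Step 2 — from the minimal polynomial, the factor (x + 2)^2 tells us the largest block for λ = -2 has size 2.
Step 3 — with total size 4, 2 blocks, and largest block 2, the block sizes (in nonincreasing order) are [2, 2].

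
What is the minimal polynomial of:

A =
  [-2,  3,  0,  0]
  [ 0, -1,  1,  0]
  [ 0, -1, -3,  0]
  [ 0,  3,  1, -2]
x^3 + 6*x^2 + 12*x + 8

The characteristic polynomial is χ_A(x) = (x + 2)^4, so the eigenvalues are known. The minimal polynomial is
  m_A(x) = Π_λ (x − λ)^{k_λ}
where k_λ is the size of the *largest* Jordan block for λ (equivalently, the smallest k with (A − λI)^k v = 0 for every generalised eigenvector v of λ).

  λ = -2: largest Jordan block has size 3, contributing (x + 2)^3

So m_A(x) = (x + 2)^3 = x^3 + 6*x^2 + 12*x + 8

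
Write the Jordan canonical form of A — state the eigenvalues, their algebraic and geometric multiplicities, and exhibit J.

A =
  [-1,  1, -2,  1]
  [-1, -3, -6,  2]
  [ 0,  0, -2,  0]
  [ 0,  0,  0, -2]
J_3(-2) ⊕ J_1(-2)

The characteristic polynomial is
  det(x·I − A) = x^4 + 8*x^3 + 24*x^2 + 32*x + 16 = (x + 2)^4

Eigenvalues and multiplicities (the geometric multiplicity of λ is n − rank(A − λI), which equals the number of Jordan blocks for λ):
  λ = -2: algebraic multiplicity = 4, geometric multiplicity = 2

Determining the block sizes for each eigenvalue:
  λ = -2: with am = 4 and gm = 2, the partition is not yet determined (e.g. several partitions of 4 into 2 parts exist). Let N = A − (-2)·I. Computing rank(N^1) = 2, rank(N^2) = 1, rank(N^3) = 0; the number of blocks of size ≥ j is rank(N^{j−1}) − rank(N^j), giving [2, 1, 1]. So we have 1 block(s) of size 3, 1 block(s) of size 1 → block sizes [3, 1]

Assembling the blocks gives a Jordan form
J =
  [-2,  1,  0,  0]
  [ 0, -2,  1,  0]
  [ 0,  0, -2,  0]
  [ 0,  0,  0, -2]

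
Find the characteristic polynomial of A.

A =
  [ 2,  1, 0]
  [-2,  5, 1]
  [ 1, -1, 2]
x^3 - 9*x^2 + 27*x - 27

Expanding det(x·I − A) (e.g. by cofactor expansion or by noting that A is similar to its Jordan form J, which has the same characteristic polynomial as A) gives
  χ_A(x) = x^3 - 9*x^2 + 27*x - 27
which factors as (x - 3)^3. The eigenvalues (with algebraic multiplicities) are λ = 3 with multiplicity 3.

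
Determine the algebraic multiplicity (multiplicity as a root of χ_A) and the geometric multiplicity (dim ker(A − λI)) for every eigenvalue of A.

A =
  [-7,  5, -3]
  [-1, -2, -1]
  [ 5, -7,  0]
λ = -3: alg = 3, geom = 1

Step 1 — factor the characteristic polynomial to read off the algebraic multiplicities:
  χ_A(x) = (x + 3)^3

Step 2 — compute geometric multiplicities via the rank-nullity identity g(λ) = n − rank(A − λI):
  rank(A − (-3)·I) = 2, so dim ker(A − (-3)·I) = n − 2 = 1

Summary:
  λ = -3: algebraic multiplicity = 3, geometric multiplicity = 1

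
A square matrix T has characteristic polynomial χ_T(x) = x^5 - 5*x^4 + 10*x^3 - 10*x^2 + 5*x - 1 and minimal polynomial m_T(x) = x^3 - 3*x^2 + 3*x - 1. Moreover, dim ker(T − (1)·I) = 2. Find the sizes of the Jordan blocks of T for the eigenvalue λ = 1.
Block sizes for λ = 1: [3, 2]

Step 1 — from the characteristic polynomial, algebraic multiplicity of λ = 1 is 5. From dim ker(T − (1)·I) = 2, there are exactly 2 Jordan blocks for λ = 1.
Step 2 — from the minimal polynomial, the factor (x − 1)^3 tells us the largest block for λ = 1 has size 3.
Step 3 — with total size 5, 2 blocks, and largest block 3, the block sizes (in nonincreasing order) are [3, 2].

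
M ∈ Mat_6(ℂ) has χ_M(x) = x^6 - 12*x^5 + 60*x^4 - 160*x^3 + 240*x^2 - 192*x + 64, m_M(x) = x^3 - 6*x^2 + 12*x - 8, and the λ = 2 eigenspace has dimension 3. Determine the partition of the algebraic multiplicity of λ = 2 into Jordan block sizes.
Block sizes for λ = 2: [3, 2, 1]

Step 1 — from the characteristic polynomial, algebraic multiplicity of λ = 2 is 6. From dim ker(M − (2)·I) = 3, there are exactly 3 Jordan blocks for λ = 2.
Step 2 — from the minimal polynomial, the factor (x − 2)^3 tells us the largest block for λ = 2 has size 3.
Step 3 — with total size 6, 3 blocks, and largest block 3, the block sizes (in nonincreasing order) are [3, 2, 1].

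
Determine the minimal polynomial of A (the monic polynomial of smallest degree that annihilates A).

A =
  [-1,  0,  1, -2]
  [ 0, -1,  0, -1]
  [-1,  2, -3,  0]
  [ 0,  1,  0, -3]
x^2 + 4*x + 4

The characteristic polynomial is χ_A(x) = (x + 2)^4, so the eigenvalues are known. The minimal polynomial is
  m_A(x) = Π_λ (x − λ)^{k_λ}
where k_λ is the size of the *largest* Jordan block for λ (equivalently, the smallest k with (A − λI)^k v = 0 for every generalised eigenvector v of λ).

  λ = -2: largest Jordan block has size 2, contributing (x + 2)^2

So m_A(x) = (x + 2)^2 = x^2 + 4*x + 4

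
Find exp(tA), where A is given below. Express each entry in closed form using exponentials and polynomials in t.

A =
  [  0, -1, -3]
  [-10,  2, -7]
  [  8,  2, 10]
e^{tA} =
  [t^2*exp(4*t) - 4*t*exp(4*t) + exp(4*t), -t*exp(4*t), t^2*exp(4*t)/2 - 3*t*exp(4*t)]
  [2*t^2*exp(4*t) - 10*t*exp(4*t), -2*t*exp(4*t) + exp(4*t), t^2*exp(4*t) - 7*t*exp(4*t)]
  [-2*t^2*exp(4*t) + 8*t*exp(4*t), 2*t*exp(4*t), -t^2*exp(4*t) + 6*t*exp(4*t) + exp(4*t)]

Strategy: write A = P · J · P⁻¹ where J is a Jordan canonical form, so e^{tA} = P · e^{tJ} · P⁻¹, and e^{tJ} can be computed block-by-block.

A has Jordan form
J =
  [4, 1, 0]
  [0, 4, 1]
  [0, 0, 4]
(up to reordering of blocks).

Per-block formulas:
  For a 3×3 Jordan block J_3(4): exp(t · J_3(4)) = e^(4t)·(I + t·N + (t^2/2)·N^2), where N is the 3×3 nilpotent shift.

After assembling e^{tJ} and conjugating by P, we get:

e^{tA} =
  [t^2*exp(4*t) - 4*t*exp(4*t) + exp(4*t), -t*exp(4*t), t^2*exp(4*t)/2 - 3*t*exp(4*t)]
  [2*t^2*exp(4*t) - 10*t*exp(4*t), -2*t*exp(4*t) + exp(4*t), t^2*exp(4*t) - 7*t*exp(4*t)]
  [-2*t^2*exp(4*t) + 8*t*exp(4*t), 2*t*exp(4*t), -t^2*exp(4*t) + 6*t*exp(4*t) + exp(4*t)]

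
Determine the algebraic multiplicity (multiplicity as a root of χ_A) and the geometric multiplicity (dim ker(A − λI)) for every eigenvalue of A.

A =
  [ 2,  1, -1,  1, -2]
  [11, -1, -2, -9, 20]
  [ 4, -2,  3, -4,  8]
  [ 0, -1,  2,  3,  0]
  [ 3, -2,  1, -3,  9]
λ = 3: alg = 4, geom = 2; λ = 4: alg = 1, geom = 1

Step 1 — factor the characteristic polynomial to read off the algebraic multiplicities:
  χ_A(x) = (x - 4)*(x - 3)^4

Step 2 — compute geometric multiplicities via the rank-nullity identity g(λ) = n − rank(A − λI):
  rank(A − (3)·I) = 3, so dim ker(A − (3)·I) = n − 3 = 2
  rank(A − (4)·I) = 4, so dim ker(A − (4)·I) = n − 4 = 1

Summary:
  λ = 3: algebraic multiplicity = 4, geometric multiplicity = 2
  λ = 4: algebraic multiplicity = 1, geometric multiplicity = 1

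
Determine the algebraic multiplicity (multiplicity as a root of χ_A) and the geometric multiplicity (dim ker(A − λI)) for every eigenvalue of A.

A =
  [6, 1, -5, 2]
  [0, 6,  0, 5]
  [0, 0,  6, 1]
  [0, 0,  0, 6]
λ = 6: alg = 4, geom = 2

Step 1 — factor the characteristic polynomial to read off the algebraic multiplicities:
  χ_A(x) = (x - 6)^4

Step 2 — compute geometric multiplicities via the rank-nullity identity g(λ) = n − rank(A − λI):
  rank(A − (6)·I) = 2, so dim ker(A − (6)·I) = n − 2 = 2

Summary:
  λ = 6: algebraic multiplicity = 4, geometric multiplicity = 2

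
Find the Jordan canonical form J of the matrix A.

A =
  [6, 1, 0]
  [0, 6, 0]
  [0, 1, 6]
J_2(6) ⊕ J_1(6)

The characteristic polynomial is
  det(x·I − A) = x^3 - 18*x^2 + 108*x - 216 = (x - 6)^3

Eigenvalues and multiplicities (the geometric multiplicity of λ is n − rank(A − λI), which equals the number of Jordan blocks for λ):
  λ = 6: algebraic multiplicity = 3, geometric multiplicity = 2

Determining the block sizes for each eigenvalue:
  λ = 6: 2 blocks summing to 3 forces exactly one block of size 2 and the rest size 1 → block sizes [2, 1]

Assembling the blocks gives a Jordan form
J =
  [6, 1, 0]
  [0, 6, 0]
  [0, 0, 6]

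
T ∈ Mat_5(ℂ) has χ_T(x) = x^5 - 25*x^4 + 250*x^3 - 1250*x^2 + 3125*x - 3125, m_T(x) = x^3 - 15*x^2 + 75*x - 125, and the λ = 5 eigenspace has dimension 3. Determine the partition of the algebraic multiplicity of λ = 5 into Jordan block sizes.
Block sizes for λ = 5: [3, 1, 1]

Step 1 — from the characteristic polynomial, algebraic multiplicity of λ = 5 is 5. From dim ker(T − (5)·I) = 3, there are exactly 3 Jordan blocks for λ = 5.
Step 2 — from the minimal polynomial, the factor (x − 5)^3 tells us the largest block for λ = 5 has size 3.
Step 3 — with total size 5, 3 blocks, and largest block 3, the block sizes (in nonincreasing order) are [3, 1, 1].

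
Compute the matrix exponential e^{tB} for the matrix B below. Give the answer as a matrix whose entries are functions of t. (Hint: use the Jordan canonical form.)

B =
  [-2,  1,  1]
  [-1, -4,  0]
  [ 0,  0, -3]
e^{tB} =
  [t*exp(-3*t) + exp(-3*t), t*exp(-3*t), t^2*exp(-3*t)/2 + t*exp(-3*t)]
  [-t*exp(-3*t), -t*exp(-3*t) + exp(-3*t), -t^2*exp(-3*t)/2]
  [0, 0, exp(-3*t)]

Strategy: write B = P · J · P⁻¹ where J is a Jordan canonical form, so e^{tB} = P · e^{tJ} · P⁻¹, and e^{tJ} can be computed block-by-block.

B has Jordan form
J =
  [-3,  1,  0]
  [ 0, -3,  1]
  [ 0,  0, -3]
(up to reordering of blocks).

Per-block formulas:
  For a 3×3 Jordan block J_3(-3): exp(t · J_3(-3)) = e^(-3t)·(I + t·N + (t^2/2)·N^2), where N is the 3×3 nilpotent shift.

After assembling e^{tJ} and conjugating by P, we get:

e^{tB} =
  [t*exp(-3*t) + exp(-3*t), t*exp(-3*t), t^2*exp(-3*t)/2 + t*exp(-3*t)]
  [-t*exp(-3*t), -t*exp(-3*t) + exp(-3*t), -t^2*exp(-3*t)/2]
  [0, 0, exp(-3*t)]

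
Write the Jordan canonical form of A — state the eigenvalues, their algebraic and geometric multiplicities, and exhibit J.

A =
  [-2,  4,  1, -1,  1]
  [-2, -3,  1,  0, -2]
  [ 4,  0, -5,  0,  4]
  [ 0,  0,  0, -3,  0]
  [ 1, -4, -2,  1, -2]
J_3(-3) ⊕ J_1(-3) ⊕ J_1(-3)

The characteristic polynomial is
  det(x·I − A) = x^5 + 15*x^4 + 90*x^3 + 270*x^2 + 405*x + 243 = (x + 3)^5

Eigenvalues and multiplicities (the geometric multiplicity of λ is n − rank(A − λI), which equals the number of Jordan blocks for λ):
  λ = -3: algebraic multiplicity = 5, geometric multiplicity = 3

Determining the block sizes for each eigenvalue:
  λ = -3: with am = 5 and gm = 3, the partition is not yet determined (e.g. several partitions of 5 into 3 parts exist). Let N = A − (-3)·I. Computing rank(N^1) = 2, rank(N^2) = 1, rank(N^3) = 0; the number of blocks of size ≥ j is rank(N^{j−1}) − rank(N^j), giving [3, 1, 1]. So we have 1 block(s) of size 3, 2 block(s) of size 1 → block sizes [3, 1, 1]

Assembling the blocks gives a Jordan form
J =
  [-3,  1,  0,  0,  0]
  [ 0, -3,  1,  0,  0]
  [ 0,  0, -3,  0,  0]
  [ 0,  0,  0, -3,  0]
  [ 0,  0,  0,  0, -3]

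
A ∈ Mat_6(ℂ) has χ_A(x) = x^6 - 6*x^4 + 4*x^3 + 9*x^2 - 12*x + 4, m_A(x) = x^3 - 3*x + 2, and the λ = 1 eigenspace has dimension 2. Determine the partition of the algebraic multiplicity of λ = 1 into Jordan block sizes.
Block sizes for λ = 1: [2, 2]

Step 1 — from the characteristic polynomial, algebraic multiplicity of λ = 1 is 4. From dim ker(A − (1)·I) = 2, there are exactly 2 Jordan blocks for λ = 1.
Step 2 — from the minimal polynomial, the factor (x − 1)^2 tells us the largest block for λ = 1 has size 2.
Step 3 — with total size 4, 2 blocks, and largest block 2, the block sizes (in nonincreasing order) are [2, 2].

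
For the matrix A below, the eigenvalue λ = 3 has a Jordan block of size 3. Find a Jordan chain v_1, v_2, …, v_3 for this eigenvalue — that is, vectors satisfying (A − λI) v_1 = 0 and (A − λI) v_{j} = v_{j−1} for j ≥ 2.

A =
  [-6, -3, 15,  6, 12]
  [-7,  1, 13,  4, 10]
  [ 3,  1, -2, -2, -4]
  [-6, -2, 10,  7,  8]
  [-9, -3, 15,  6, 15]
A Jordan chain for λ = 3 of length 3:
v_1 = (3, 2, -1, 2, 3)ᵀ
v_2 = (-9, -7, 3, -6, -9)ᵀ
v_3 = (1, 0, 0, 0, 0)ᵀ

Let N = A − (3)·I. We want v_3 with N^3 v_3 = 0 but N^2 v_3 ≠ 0; then v_{j-1} := N · v_j for j = 3, …, 2.

Pick v_3 = (1, 0, 0, 0, 0)ᵀ.
Then v_2 = N · v_3 = (-9, -7, 3, -6, -9)ᵀ.
Then v_1 = N · v_2 = (3, 2, -1, 2, 3)ᵀ.

Sanity check: (A − (3)·I) v_1 = (0, 0, 0, 0, 0)ᵀ = 0. ✓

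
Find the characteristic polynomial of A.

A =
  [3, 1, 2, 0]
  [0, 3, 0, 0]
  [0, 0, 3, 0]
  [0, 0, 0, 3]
x^4 - 12*x^3 + 54*x^2 - 108*x + 81

Expanding det(x·I − A) (e.g. by cofactor expansion or by noting that A is similar to its Jordan form J, which has the same characteristic polynomial as A) gives
  χ_A(x) = x^4 - 12*x^3 + 54*x^2 - 108*x + 81
which factors as (x - 3)^4. The eigenvalues (with algebraic multiplicities) are λ = 3 with multiplicity 4.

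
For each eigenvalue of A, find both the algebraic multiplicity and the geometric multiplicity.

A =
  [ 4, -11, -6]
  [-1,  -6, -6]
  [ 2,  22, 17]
λ = 5: alg = 3, geom = 2

Step 1 — factor the characteristic polynomial to read off the algebraic multiplicities:
  χ_A(x) = (x - 5)^3

Step 2 — compute geometric multiplicities via the rank-nullity identity g(λ) = n − rank(A − λI):
  rank(A − (5)·I) = 1, so dim ker(A − (5)·I) = n − 1 = 2

Summary:
  λ = 5: algebraic multiplicity = 3, geometric multiplicity = 2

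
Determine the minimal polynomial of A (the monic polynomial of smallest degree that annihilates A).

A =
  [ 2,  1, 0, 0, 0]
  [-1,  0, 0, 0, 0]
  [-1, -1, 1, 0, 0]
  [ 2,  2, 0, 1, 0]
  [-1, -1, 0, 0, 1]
x^2 - 2*x + 1

The characteristic polynomial is χ_A(x) = (x - 1)^5, so the eigenvalues are known. The minimal polynomial is
  m_A(x) = Π_λ (x − λ)^{k_λ}
where k_λ is the size of the *largest* Jordan block for λ (equivalently, the smallest k with (A − λI)^k v = 0 for every generalised eigenvector v of λ).

  λ = 1: largest Jordan block has size 2, contributing (x − 1)^2

So m_A(x) = (x - 1)^2 = x^2 - 2*x + 1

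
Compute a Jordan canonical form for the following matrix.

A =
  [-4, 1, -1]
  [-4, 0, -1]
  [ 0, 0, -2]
J_3(-2)

The characteristic polynomial is
  det(x·I − A) = x^3 + 6*x^2 + 12*x + 8 = (x + 2)^3

Eigenvalues and multiplicities (the geometric multiplicity of λ is n − rank(A − λI), which equals the number of Jordan blocks for λ):
  λ = -2: algebraic multiplicity = 3, geometric multiplicity = 1

Determining the block sizes for each eigenvalue:
  λ = -2: one block (gm = 1), so the single block has size am = 3 → block sizes [3]

Assembling the blocks gives a Jordan form
J =
  [-2,  1,  0]
  [ 0, -2,  1]
  [ 0,  0, -2]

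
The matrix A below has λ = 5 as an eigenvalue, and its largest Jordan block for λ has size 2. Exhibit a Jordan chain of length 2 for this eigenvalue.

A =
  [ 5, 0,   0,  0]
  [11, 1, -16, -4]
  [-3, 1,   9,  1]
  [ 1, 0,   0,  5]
A Jordan chain for λ = 5 of length 2:
v_1 = (0, 11, -3, 1)ᵀ
v_2 = (1, 0, 0, 0)ᵀ

Let N = A − (5)·I. We want v_2 with N^2 v_2 = 0 but N^1 v_2 ≠ 0; then v_{j-1} := N · v_j for j = 2, …, 2.

Pick v_2 = (1, 0, 0, 0)ᵀ.
Then v_1 = N · v_2 = (0, 11, -3, 1)ᵀ.

Sanity check: (A − (5)·I) v_1 = (0, 0, 0, 0)ᵀ = 0. ✓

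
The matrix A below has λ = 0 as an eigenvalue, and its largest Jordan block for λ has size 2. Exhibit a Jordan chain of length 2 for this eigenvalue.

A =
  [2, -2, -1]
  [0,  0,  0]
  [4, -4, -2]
A Jordan chain for λ = 0 of length 2:
v_1 = (2, 0, 4)ᵀ
v_2 = (1, 0, 0)ᵀ

Let N = A − (0)·I. We want v_2 with N^2 v_2 = 0 but N^1 v_2 ≠ 0; then v_{j-1} := N · v_j for j = 2, …, 2.

Pick v_2 = (1, 0, 0)ᵀ.
Then v_1 = N · v_2 = (2, 0, 4)ᵀ.

Sanity check: (A − (0)·I) v_1 = (0, 0, 0)ᵀ = 0. ✓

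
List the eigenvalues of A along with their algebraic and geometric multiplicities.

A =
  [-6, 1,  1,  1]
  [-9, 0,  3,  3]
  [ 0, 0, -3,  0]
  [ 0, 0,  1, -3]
λ = -3: alg = 4, geom = 2

Step 1 — factor the characteristic polynomial to read off the algebraic multiplicities:
  χ_A(x) = (x + 3)^4

Step 2 — compute geometric multiplicities via the rank-nullity identity g(λ) = n − rank(A − λI):
  rank(A − (-3)·I) = 2, so dim ker(A − (-3)·I) = n − 2 = 2

Summary:
  λ = -3: algebraic multiplicity = 4, geometric multiplicity = 2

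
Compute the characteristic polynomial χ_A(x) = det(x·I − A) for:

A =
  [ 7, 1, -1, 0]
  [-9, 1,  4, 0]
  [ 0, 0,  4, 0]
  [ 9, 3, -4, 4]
x^4 - 16*x^3 + 96*x^2 - 256*x + 256

Expanding det(x·I − A) (e.g. by cofactor expansion or by noting that A is similar to its Jordan form J, which has the same characteristic polynomial as A) gives
  χ_A(x) = x^4 - 16*x^3 + 96*x^2 - 256*x + 256
which factors as (x - 4)^4. The eigenvalues (with algebraic multiplicities) are λ = 4 with multiplicity 4.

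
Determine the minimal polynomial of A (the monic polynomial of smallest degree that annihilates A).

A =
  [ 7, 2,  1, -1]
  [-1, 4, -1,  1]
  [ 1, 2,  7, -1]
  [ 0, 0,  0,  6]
x^2 - 12*x + 36

The characteristic polynomial is χ_A(x) = (x - 6)^4, so the eigenvalues are known. The minimal polynomial is
  m_A(x) = Π_λ (x − λ)^{k_λ}
where k_λ is the size of the *largest* Jordan block for λ (equivalently, the smallest k with (A − λI)^k v = 0 for every generalised eigenvector v of λ).

  λ = 6: largest Jordan block has size 2, contributing (x − 6)^2

So m_A(x) = (x - 6)^2 = x^2 - 12*x + 36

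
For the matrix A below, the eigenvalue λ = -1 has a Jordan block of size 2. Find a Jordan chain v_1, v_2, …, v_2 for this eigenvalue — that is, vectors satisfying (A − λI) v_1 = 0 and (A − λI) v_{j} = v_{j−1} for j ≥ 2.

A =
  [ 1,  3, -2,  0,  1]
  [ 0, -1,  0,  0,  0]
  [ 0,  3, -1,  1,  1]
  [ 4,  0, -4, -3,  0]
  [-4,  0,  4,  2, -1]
A Jordan chain for λ = -1 of length 2:
v_1 = (2, 0, 0, 4, -4)ᵀ
v_2 = (1, 0, 0, 0, 0)ᵀ

Let N = A − (-1)·I. We want v_2 with N^2 v_2 = 0 but N^1 v_2 ≠ 0; then v_{j-1} := N · v_j for j = 2, …, 2.

Pick v_2 = (1, 0, 0, 0, 0)ᵀ.
Then v_1 = N · v_2 = (2, 0, 0, 4, -4)ᵀ.

Sanity check: (A − (-1)·I) v_1 = (0, 0, 0, 0, 0)ᵀ = 0. ✓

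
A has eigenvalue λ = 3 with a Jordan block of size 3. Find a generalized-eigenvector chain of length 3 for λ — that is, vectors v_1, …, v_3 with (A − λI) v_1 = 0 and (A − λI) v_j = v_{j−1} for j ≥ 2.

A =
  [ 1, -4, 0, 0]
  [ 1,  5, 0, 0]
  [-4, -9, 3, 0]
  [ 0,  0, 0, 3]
A Jordan chain for λ = 3 of length 3:
v_1 = (0, 0, -1, 0)ᵀ
v_2 = (-2, 1, -4, 0)ᵀ
v_3 = (1, 0, 0, 0)ᵀ

Let N = A − (3)·I. We want v_3 with N^3 v_3 = 0 but N^2 v_3 ≠ 0; then v_{j-1} := N · v_j for j = 3, …, 2.

Pick v_3 = (1, 0, 0, 0)ᵀ.
Then v_2 = N · v_3 = (-2, 1, -4, 0)ᵀ.
Then v_1 = N · v_2 = (0, 0, -1, 0)ᵀ.

Sanity check: (A − (3)·I) v_1 = (0, 0, 0, 0)ᵀ = 0. ✓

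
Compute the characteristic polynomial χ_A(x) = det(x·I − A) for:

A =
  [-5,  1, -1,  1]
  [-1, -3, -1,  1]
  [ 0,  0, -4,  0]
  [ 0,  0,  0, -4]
x^4 + 16*x^3 + 96*x^2 + 256*x + 256

Expanding det(x·I − A) (e.g. by cofactor expansion or by noting that A is similar to its Jordan form J, which has the same characteristic polynomial as A) gives
  χ_A(x) = x^4 + 16*x^3 + 96*x^2 + 256*x + 256
which factors as (x + 4)^4. The eigenvalues (with algebraic multiplicities) are λ = -4 with multiplicity 4.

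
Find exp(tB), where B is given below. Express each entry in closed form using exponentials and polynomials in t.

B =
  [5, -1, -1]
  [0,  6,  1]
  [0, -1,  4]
e^{tB} =
  [exp(5*t), -t*exp(5*t), -t*exp(5*t)]
  [0, t*exp(5*t) + exp(5*t), t*exp(5*t)]
  [0, -t*exp(5*t), -t*exp(5*t) + exp(5*t)]

Strategy: write B = P · J · P⁻¹ where J is a Jordan canonical form, so e^{tB} = P · e^{tJ} · P⁻¹, and e^{tJ} can be computed block-by-block.

B has Jordan form
J =
  [5, 1, 0]
  [0, 5, 0]
  [0, 0, 5]
(up to reordering of blocks).

Per-block formulas:
  For a 2×2 Jordan block J_2(5): exp(t · J_2(5)) = e^(5t)·(I + t·N), where N is the 2×2 nilpotent shift.
  For a 1×1 block at λ = 5: exp(t · [5]) = [e^(5t)].

After assembling e^{tJ} and conjugating by P, we get:

e^{tB} =
  [exp(5*t), -t*exp(5*t), -t*exp(5*t)]
  [0, t*exp(5*t) + exp(5*t), t*exp(5*t)]
  [0, -t*exp(5*t), -t*exp(5*t) + exp(5*t)]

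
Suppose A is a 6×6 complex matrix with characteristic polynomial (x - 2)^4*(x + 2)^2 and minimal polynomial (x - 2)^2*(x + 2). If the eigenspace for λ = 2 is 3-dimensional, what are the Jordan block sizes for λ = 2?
Block sizes for λ = 2: [2, 1, 1]

Step 1 — from the characteristic polynomial, algebraic multiplicity of λ = 2 is 4. From dim ker(A − (2)·I) = 3, there are exactly 3 Jordan blocks for λ = 2.
Step 2 — from the minimal polynomial, the factor (x − 2)^2 tells us the largest block for λ = 2 has size 2.
Step 3 — with total size 4, 3 blocks, and largest block 2, the block sizes (in nonincreasing order) are [2, 1, 1].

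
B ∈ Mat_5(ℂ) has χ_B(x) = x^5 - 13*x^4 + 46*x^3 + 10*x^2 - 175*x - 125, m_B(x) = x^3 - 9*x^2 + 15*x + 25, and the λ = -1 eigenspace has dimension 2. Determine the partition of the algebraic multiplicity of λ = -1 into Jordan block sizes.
Block sizes for λ = -1: [1, 1]

Step 1 — from the characteristic polynomial, algebraic multiplicity of λ = -1 is 2. From dim ker(B − (-1)·I) = 2, there are exactly 2 Jordan blocks for λ = -1.
Step 2 — from the minimal polynomial, the factor (x + 1) tells us the largest block for λ = -1 has size 1.
Step 3 — with total size 2, 2 blocks, and largest block 1, the block sizes (in nonincreasing order) are [1, 1].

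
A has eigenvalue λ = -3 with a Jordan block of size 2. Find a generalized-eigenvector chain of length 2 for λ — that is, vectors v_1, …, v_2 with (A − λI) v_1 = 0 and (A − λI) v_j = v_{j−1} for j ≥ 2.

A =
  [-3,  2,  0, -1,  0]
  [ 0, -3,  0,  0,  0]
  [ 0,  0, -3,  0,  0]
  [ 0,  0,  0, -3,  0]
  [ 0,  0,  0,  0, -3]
A Jordan chain for λ = -3 of length 2:
v_1 = (2, 0, 0, 0, 0)ᵀ
v_2 = (0, 1, 0, 0, 0)ᵀ

Let N = A − (-3)·I. We want v_2 with N^2 v_2 = 0 but N^1 v_2 ≠ 0; then v_{j-1} := N · v_j for j = 2, …, 2.

Pick v_2 = (0, 1, 0, 0, 0)ᵀ.
Then v_1 = N · v_2 = (2, 0, 0, 0, 0)ᵀ.

Sanity check: (A − (-3)·I) v_1 = (0, 0, 0, 0, 0)ᵀ = 0. ✓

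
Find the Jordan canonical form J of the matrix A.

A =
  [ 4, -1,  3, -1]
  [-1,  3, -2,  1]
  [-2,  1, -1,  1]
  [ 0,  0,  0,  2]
J_3(2) ⊕ J_1(2)

The characteristic polynomial is
  det(x·I − A) = x^4 - 8*x^3 + 24*x^2 - 32*x + 16 = (x - 2)^4

Eigenvalues and multiplicities (the geometric multiplicity of λ is n − rank(A − λI), which equals the number of Jordan blocks for λ):
  λ = 2: algebraic multiplicity = 4, geometric multiplicity = 2

Determining the block sizes for each eigenvalue:
  λ = 2: with am = 4 and gm = 2, the partition is not yet determined (e.g. several partitions of 4 into 2 parts exist). Let N = A − (2)·I. Computing rank(N^1) = 2, rank(N^2) = 1, rank(N^3) = 0; the number of blocks of size ≥ j is rank(N^{j−1}) − rank(N^j), giving [2, 1, 1]. So we have 1 block(s) of size 3, 1 block(s) of size 1 → block sizes [3, 1]

Assembling the blocks gives a Jordan form
J =
  [2, 1, 0, 0]
  [0, 2, 1, 0]
  [0, 0, 2, 0]
  [0, 0, 0, 2]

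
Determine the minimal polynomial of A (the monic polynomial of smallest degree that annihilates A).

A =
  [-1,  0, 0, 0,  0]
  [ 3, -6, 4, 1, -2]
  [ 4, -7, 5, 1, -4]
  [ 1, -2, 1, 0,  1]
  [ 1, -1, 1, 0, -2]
x^3 + 2*x^2 + x

The characteristic polynomial is χ_A(x) = x*(x + 1)^4, so the eigenvalues are known. The minimal polynomial is
  m_A(x) = Π_λ (x − λ)^{k_λ}
where k_λ is the size of the *largest* Jordan block for λ (equivalently, the smallest k with (A − λI)^k v = 0 for every generalised eigenvector v of λ).

  λ = -1: largest Jordan block has size 2, contributing (x + 1)^2
  λ = 0: largest Jordan block has size 1, contributing (x − 0)

So m_A(x) = x*(x + 1)^2 = x^3 + 2*x^2 + x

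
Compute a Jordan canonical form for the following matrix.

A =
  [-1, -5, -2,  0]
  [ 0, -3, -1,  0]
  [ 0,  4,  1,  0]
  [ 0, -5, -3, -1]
J_3(-1) ⊕ J_1(-1)

The characteristic polynomial is
  det(x·I − A) = x^4 + 4*x^3 + 6*x^2 + 4*x + 1 = (x + 1)^4

Eigenvalues and multiplicities (the geometric multiplicity of λ is n − rank(A − λI), which equals the number of Jordan blocks for λ):
  λ = -1: algebraic multiplicity = 4, geometric multiplicity = 2

Determining the block sizes for each eigenvalue:
  λ = -1: with am = 4 and gm = 2, the partition is not yet determined (e.g. several partitions of 4 into 2 parts exist). Let N = A − (-1)·I. Computing rank(N^1) = 2, rank(N^2) = 1, rank(N^3) = 0; the number of blocks of size ≥ j is rank(N^{j−1}) − rank(N^j), giving [2, 1, 1]. So we have 1 block(s) of size 3, 1 block(s) of size 1 → block sizes [3, 1]

Assembling the blocks gives a Jordan form
J =
  [-1,  1,  0,  0]
  [ 0, -1,  1,  0]
  [ 0,  0, -1,  0]
  [ 0,  0,  0, -1]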